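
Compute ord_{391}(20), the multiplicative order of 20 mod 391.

The order of 20 must divide φ(391) = φ(17·23) = (17−1)·(23−1) = 16·22 = 352 = 2^5 · 11.
Divisors of 352: 1, 2, 4, 8, 11, 16, 22, 32, 44, 88, 176, 352.
Compute 20^d (mod 391) for the divisors d until we hit 1:
20^1 ≡ 20 (mod 391)
20^2 ≡ 9 (mod 391)
20^4 ≡ 81 (mod 391)
20^8 ≡ 305 (mod 391)
20^11 ≡ 160 (mod 391)
20^16 ≡ 358 (mod 391)
20^22 ≡ 185 (mod 391)
20^32 ≡ 307 (mod 391)
20^44 ≡ 208 (mod 391)
20^88 ≡ 254 (mod 391)
20^176 ≡ 1 (mod 391) ✓
The smallest such exponent is 176, so the order of 20 is 176.

176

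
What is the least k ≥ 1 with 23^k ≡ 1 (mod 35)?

12

ord(23) | φ(35) = φ(5·7) = (5−1)·(7−1) = 4·6 = 24 = 2^3 · 3.
Divisors of 24: 1, 2, 3, 4, 6, 8, 12, 24.
Evaluate successive powers at the divisors of 24:
23^1 ≡ 23 (mod 35)
23^2 ≡ 4 (mod 35)
23^3 ≡ 22 (mod 35)
23^4 ≡ 16 (mod 35)
23^6 ≡ 29 (mod 35)
23^8 ≡ 11 (mod 35)
23^12 ≡ 1 (mod 35) ✓
Hence ord(23) = 12.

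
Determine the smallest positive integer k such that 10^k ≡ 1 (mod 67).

The order of 10 must divide φ(67) = 67 − 1 = 66 = 2 · 3 · 11.
Divisors of 66: 1, 2, 3, 6, 11, 22, 33, 66.
Check 10^d mod 67 for each divisor in increasing order:
10^1 ≡ 10 (mod 67)
10^2 ≡ 33 (mod 67)
10^3 ≡ 62 (mod 67)
10^6 ≡ 25 (mod 67)
10^11 ≡ 29 (mod 67)
10^22 ≡ 37 (mod 67)
10^33 ≡ 1 (mod 67) ✓
The smallest such exponent is 33, so the order of 10 is 33.

33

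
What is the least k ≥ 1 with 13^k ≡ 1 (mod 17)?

4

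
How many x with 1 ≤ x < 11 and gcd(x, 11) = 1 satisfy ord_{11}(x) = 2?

1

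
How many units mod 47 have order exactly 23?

22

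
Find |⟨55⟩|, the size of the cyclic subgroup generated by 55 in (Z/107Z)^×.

By Lagrange's theorem, ord_107(55) divides φ(107) = 107 − 1 = 106 = 2 · 53.
Divisors of 106: 1, 2, 53, 106.
Check 55^d mod 107 for each divisor in increasing order:
55^1 ≡ 55 (mod 107)
55^2 ≡ 29 (mod 107)
55^53 ≡ 106 (mod 107)
55^106 ≡ 1 (mod 107) ✓
The smallest such exponent is 106, so the order of 55 is 106.

106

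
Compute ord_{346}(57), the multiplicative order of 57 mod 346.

Since 57 ∈ (Z/346Z)^×, its order divides φ(346) = φ(2)·φ(173) = 1·172 = 172 = 2^2 · 43.
Divisors of 172: 1, 2, 4, 43, 86, 172.
Compute 57^d (mod 346) for the divisors d until we hit 1:
57^1 ≡ 57 (mod 346)
57^2 ≡ 135 (mod 346)
57^4 ≡ 233 (mod 346)
57^43 ≡ 1 (mod 346) ✓
Hence ord(57) = 43.

43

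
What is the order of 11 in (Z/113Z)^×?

56

Since 11 ∈ (Z/113Z)^×, its order divides φ(113) = 113 − 1 = 112 = 2^4 · 7.
Divisors of 112: 1, 2, 4, 7, 8, 14, 16, 28, 56, 112.
Test each divisor d:
11^1 ≡ 11
11^2 ≡ 8
11^4 ≡ 64
11^7 ≡ 95
11^8 ≡ 28
11^14 ≡ 98
11^16 ≡ 106
11^28 ≡ 112
11^56 ≡ 1
The smallest such exponent is 56, so the order of 11 is 56.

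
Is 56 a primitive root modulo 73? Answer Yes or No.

φ(73) = 73 − 1 = 72 = 2^3 · 3^2.
Test 56^(72/q) mod 73 for each prime factor q of 72:
56^36 ≡ 72 (mod 73)  [q = 2: ≢ 1 ✓]
56^24 ≡ 1 (mod 73)  [q = 3: ≡ 1 ✗]
Since 56^24 ≡ 1, the order of 56 divides 24 < 72, so 56 is not a primitive root.

No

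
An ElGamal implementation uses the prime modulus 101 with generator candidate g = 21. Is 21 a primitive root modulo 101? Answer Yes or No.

No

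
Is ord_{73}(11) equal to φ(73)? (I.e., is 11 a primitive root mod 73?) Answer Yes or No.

φ(73) = 73 − 1 = 72 = 2^3 · 3^2.
An element g generates (Z/73Z)^× iff g^(72/q) ≢ 1 (mod 73) for each prime q ∈ {2, 3}.
11^36 ≡ 72 (mod 73)  [q = 2: ≢ 1 ✓]
11^24 ≡ 8 (mod 73)  [q = 3: ≢ 1 ✓]
All checks pass, so 11 has order 72 and is a primitive root modulo 73.

Yes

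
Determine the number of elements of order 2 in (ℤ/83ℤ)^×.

1

φ(83) = 83 − 1 = 82 = 2 · 41.
Since (Z/83Z)^× is cyclic of order 82, the number of elements of order d is φ(d) when d | 82 and 0 otherwise.
2 | 82, and φ(2) = 2 − 1 = 1.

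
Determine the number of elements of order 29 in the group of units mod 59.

28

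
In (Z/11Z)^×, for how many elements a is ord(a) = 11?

φ(11) = 11 − 1 = 10 = 2 · 5.
Since (Z/11Z)^× is cyclic of order 10, the number of elements of order d is φ(d) when d | 10 and 0 otherwise.
11 does not divide 10, so no element of (Z/11Z)^× has order 11.

0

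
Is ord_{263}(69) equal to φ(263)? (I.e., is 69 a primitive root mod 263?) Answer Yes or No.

φ(263) = 263 − 1 = 262 = 2 · 131.
69 is a primitive root mod 263 iff 69^(φ(263)/q) ≢ 1 for every prime q | φ(263), i.e. q ∈ {2, 131}.
69^131 ≡ 1 (mod 263)  [q = 2: ≡ 1 ✗]
69^2 ≡ 27 (mod 263)  [q = 131: ≢ 1 ✓]
69^131 ≡ 1 shows ord(69) | 131, strictly less than φ(263); not a primitive root.

No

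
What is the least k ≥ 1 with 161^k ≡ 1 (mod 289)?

136

Since 161 ∈ (Z/289Z)^×, its order divides φ(289) = φ(17^2) = 17·(17−1) = 272 = 2^4 · 17.
Divisors of 272: 1, 2, 4, 8, 16, 17, 34, 68, 136, 272.
Compute 161^d (mod 289) for the divisors d until we hit 1:
161^1 ≡ 161
161^2 ≡ 200
161^4 ≡ 118
161^8 ≡ 52
161^16 ≡ 103
161^17 ≡ 110
161^34 ≡ 251
161^68 ≡ 288
161^136 ≡ 1
Therefore the multiplicative order of 161 modulo 289 is 136.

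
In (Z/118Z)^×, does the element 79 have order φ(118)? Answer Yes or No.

φ(118) = φ(2)·φ(59) = 1·58 = 58 = 2 · 29.
79 is a primitive root mod 118 iff 79^(φ(118)/q) ≢ 1 for every prime q | φ(118), i.e. q ∈ {2, 29}.
79^29 ≡ 1 (mod 118)  [q = 2: ≡ 1 ✗]
79^2 ≡ 105 (mod 118)  [q = 29: ≢ 1 ✓]
79^29 ≡ 1 shows ord(79) | 29, strictly less than φ(118); not a primitive root.

No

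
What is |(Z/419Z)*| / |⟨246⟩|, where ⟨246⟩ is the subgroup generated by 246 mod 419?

1

Since 246 ∈ (Z/419Z)^×, its order divides φ(419) = 419 − 1 = 418 = 2 · 11 · 19.
Divisors of 418: 1, 2, 11, 19, 22, 38, 209, 418.
Compute 246^d (mod 419) for the divisors d until we hit 1:
246^1 ≡ 246 (mod 419)
246^2 ≡ 180 (mod 419)
246^11 ≡ 211 (mod 419)
246^19 ≡ 290 (mod 419)
246^22 ≡ 107 (mod 419)
246^38 ≡ 300 (mod 419)
246^209 ≡ 418 (mod 419)
246^418 ≡ 1 (mod 419) ✓
The order of 246 is 418, so the subgroup it generates has 418 elements.
[(Z/419Z)^× : ⟨246⟩] = 418/418 = 1.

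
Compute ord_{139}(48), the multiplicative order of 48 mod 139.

46

The order of 48 must divide φ(139) = 139 − 1 = 138 = 2 · 3 · 23.
Divisors of 138: 1, 2, 3, 6, 23, 46, 69, 138.
Evaluate successive powers at the divisors of 138:
48^1 ≡ 48 (mod 139)
48^2 ≡ 80 (mod 139)
48^3 ≡ 87 (mod 139)
48^6 ≡ 63 (mod 139)
48^23 ≡ 138 (mod 139)
48^46 ≡ 1 (mod 139) ✓
Therefore the multiplicative order of 48 modulo 139 is 46.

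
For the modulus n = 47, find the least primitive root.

5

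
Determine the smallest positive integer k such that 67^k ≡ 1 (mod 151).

By Lagrange's theorem, ord_151(67) divides φ(151) = 151 − 1 = 150 = 2 · 3 · 5^2.
Divisors of 150: 1, 2, 3, 5, 6, 10, 15, 25, 30, 50, 75, 150.
Check 67^d mod 151 for each divisor in increasing order:
67^1 ≡ 67
67^2 ≡ 110
67^3 ≡ 122
67^5 ≡ 132
67^6 ≡ 86
67^10 ≡ 59
67^15 ≡ 87
67^25 ≡ 150
67^30 ≡ 19
67^50 ≡ 1
So ord_151(67) = 50.

50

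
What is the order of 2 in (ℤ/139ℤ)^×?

138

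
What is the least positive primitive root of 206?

φ(206) = φ(2)·φ(103) = 1·102 = 102 = 2 · 3 · 17.
Test candidates g = 2, 3, … against the prime factors q ∈ {2, 3, 17} of φ(206): g is a generator iff g^(102/q) ≢ 1 for every such q.
g = 2: gcd(2, 206) = 2 > 1, not a unit — skip.
g = 3: 3^51 ≡ 205; 3^34 ≡ 1 — hits 1, so not a primitive root.
g = 4: gcd(4, 206) = 2 > 1, not a unit — skip.
g = 5: 5^51 ≡ 205; 5^34 ≡ 159; 5^6 ≡ 175 — none is 1, so 5 is a primitive root.
So 5 is the smallest generator of (Z/206Z)^×.

5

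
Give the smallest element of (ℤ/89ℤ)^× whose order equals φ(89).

3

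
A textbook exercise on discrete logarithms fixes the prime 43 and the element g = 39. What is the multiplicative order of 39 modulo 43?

14

By Lagrange's theorem, ord_43(39) divides φ(43) = 43 − 1 = 42 = 2 · 3 · 7.
Divisors of 42: 1, 2, 3, 6, 7, 14, 21, 42.
Evaluate successive powers at the divisors of 42:
39^1 ≡ 39 (mod 43)
39^2 ≡ 16 (mod 43)
39^3 ≡ 22 (mod 43)
39^6 ≡ 11 (mod 43)
39^7 ≡ 42 (mod 43)
39^14 ≡ 1 (mod 43) ✓
Hence ord(39) = 14.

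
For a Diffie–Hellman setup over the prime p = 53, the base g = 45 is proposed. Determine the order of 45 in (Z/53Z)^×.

52

ord(45) | φ(53) = 53 − 1 = 52 = 2^2 · 13.
Divisors of 52: 1, 2, 4, 13, 26, 52.
Compute 45^d (mod 53) for the divisors d until we hit 1:
45^1 ≡ 45
45^2 ≡ 11
45^4 ≡ 15
45^13 ≡ 30
45^26 ≡ 52
45^52 ≡ 1
Therefore the multiplicative order of 45 modulo 53 is 52.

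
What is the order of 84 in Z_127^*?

63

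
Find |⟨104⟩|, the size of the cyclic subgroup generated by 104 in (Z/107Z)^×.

The order of 104 must divide φ(107) = 107 − 1 = 106 = 2 · 53.
Divisors of 106: 1, 2, 53, 106.
Check 104^d mod 107 for each divisor in increasing order:
104^1 ≡ 104
104^2 ≡ 9
104^53 ≡ 106
104^106 ≡ 1
Therefore the multiplicative order of 104 modulo 107 is 106.

106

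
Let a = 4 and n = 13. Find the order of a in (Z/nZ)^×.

Since 4 ∈ (Z/13Z)^×, its order divides φ(13) = 13 − 1 = 12 = 2^2 · 3.
Divisors of 12: 1, 2, 3, 4, 6, 12.
Test each divisor d:
4^1 ≡ 4
4^2 ≡ 3
4^3 ≡ 12
4^4 ≡ 9
4^6 ≡ 1
So ord_13(4) = 6.

6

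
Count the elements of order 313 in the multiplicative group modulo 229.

φ(229) = 229 − 1 = 228 = 2^2 · 3 · 19.
In a cyclic group of order 228, there are φ(d) elements of order d for each divisor d of 228, and zero for non-divisors.
313 does not divide 228, so no element of (Z/229Z)^× has order 313.

0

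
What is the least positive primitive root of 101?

φ(101) = 101 − 1 = 100 = 2^2 · 5^2.
Test candidates g = 2, 3, … against the prime factors q ∈ {2, 5} of φ(101): g is a generator iff g^(100/q) ≢ 1 for every such q.
g = 2: 2^50 ≡ 100; 2^20 ≡ 95 — none is 1, so 2 is a primitive root.
So 2 is the smallest generator of (Z/101Z)^×.

2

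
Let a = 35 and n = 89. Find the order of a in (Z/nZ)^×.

The order of 35 must divide φ(89) = 89 − 1 = 88 = 2^3 · 11.
Divisors of 88: 1, 2, 4, 8, 11, 22, 44, 88.
Evaluate successive powers at the divisors of 88:
35^1 ≡ 35 (mod 89)
35^2 ≡ 68 (mod 89)
35^4 ≡ 85 (mod 89)
35^8 ≡ 16 (mod 89)
35^11 ≡ 77 (mod 89)
35^22 ≡ 55 (mod 89)
35^44 ≡ 88 (mod 89)
35^88 ≡ 1 (mod 89) ✓
So ord_89(35) = 88.

88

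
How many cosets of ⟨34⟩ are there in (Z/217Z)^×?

Since 34 ∈ (Z/217Z)^×, its order divides φ(217) = φ(7·31) = (7−1)·(31−1) = 6·30 = 180 = 2^2 · 3^2 · 5.
Divisors of 180: 1, 2, 3, 4, 5, 6, 9, 10, 12, 15, 18, 20, 30, 36, 45, 60, 90, 180.
Check 34^d mod 217 for each divisor in increasing order:
34^1 ≡ 34 (mod 217)
34^2 ≡ 71 (mod 217)
34^3 ≡ 27 (mod 217)
34^4 ≡ 50 (mod 217)
34^5 ≡ 181 (mod 217)
34^6 ≡ 78 (mod 217)
34^9 ≡ 153 (mod 217)
34^10 ≡ 211 (mod 217)
34^12 ≡ 8 (mod 217)
34^15 ≡ 216 (mod 217)
34^18 ≡ 190 (mod 217)
34^20 ≡ 36 (mod 217)
34^30 ≡ 1 (mod 217) ✓
The order of 34 is 30, so the subgroup it generates has 30 elements.
Index = |(Z/217Z)^×| / |⟨34⟩| = 180 / 30 = 6.

6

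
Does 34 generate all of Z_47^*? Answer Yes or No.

φ(47) = 47 − 1 = 46 = 2 · 23.
Test 34^(46/q) mod 47 for each prime factor q of 46:
34^23 ≡ 1 (mod 47)  [q = 2: ≡ 1 ✗]
34^2 ≡ 28 (mod 47)  [q = 23: ≢ 1 ✓]
Since 34^23 ≡ 1, the order of 34 divides 23 < 46, so 34 is not a primitive root.

No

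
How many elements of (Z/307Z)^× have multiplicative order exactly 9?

φ(307) = 307 − 1 = 306 = 2 · 3^2 · 17.
Since (Z/307Z)^× is cyclic of order 306, the number of elements of order d is φ(d) when d | 306 and 0 otherwise.
9 = 3^2 divides 306, and φ(9) = 6.

6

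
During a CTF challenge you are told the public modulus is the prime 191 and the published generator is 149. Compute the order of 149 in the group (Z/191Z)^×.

95

Since 149 ∈ (Z/191Z)^×, its order divides φ(191) = 191 − 1 = 190 = 2 · 5 · 19.
Divisors of 190: 1, 2, 5, 10, 19, 38, 95, 190.
Check 149^d mod 191 for each divisor in increasing order:
149^1 ≡ 149
149^2 ≡ 45
149^5 ≡ 136
149^10 ≡ 160
149^19 ≡ 109
149^38 ≡ 39
149^95 ≡ 1
The smallest such exponent is 95, so the order of 149 is 95.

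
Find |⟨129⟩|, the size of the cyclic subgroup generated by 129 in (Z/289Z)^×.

272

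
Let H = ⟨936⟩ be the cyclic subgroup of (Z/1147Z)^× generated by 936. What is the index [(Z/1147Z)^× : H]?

By Lagrange's theorem, ord_1147(936) divides φ(1147) = φ(31·37) = (31−1)·(37−1) = 30·36 = 1080 = 2^3 · 3^3 · 5.
Divisors of 1080: 1, 2, 3, 4, 5, 6, 8, 9, 10, 12, 15, 18, 20, 24, 27, 30, 36, 40, 45, 54, 60, 72, 90, 108, 120, 135, 180, 216, 270, 360, 540, 1080.
Check 936^d mod 1147 for each divisor in increasing order:
936^1 ≡ 936
936^2 ≡ 935
936^3 ≡ 1146
936^4 ≡ 211
936^5 ≡ 212
936^6 ≡ 1
The order of 936 is 6, so the subgroup it generates has 6 elements.
Index = |(Z/1147Z)^×| / |⟨936⟩| = 1080 / 6 = 180.

180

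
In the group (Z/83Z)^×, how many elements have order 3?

0

φ(83) = 83 − 1 = 82 = 2 · 41.
In a cyclic group of order 82, there are φ(d) elements of order d for each divisor d of 82, and zero for non-divisors.
3 does not divide 82, so no element of (Z/83Z)^× has order 3.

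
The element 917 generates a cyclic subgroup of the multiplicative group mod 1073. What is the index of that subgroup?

12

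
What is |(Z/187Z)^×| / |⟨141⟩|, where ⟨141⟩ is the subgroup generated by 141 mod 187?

2

By Lagrange's theorem, ord_187(141) divides φ(187) = φ(11·17) = (11−1)·(17−1) = 10·16 = 160 = 2^5 · 5.
Divisors of 160: 1, 2, 4, 5, 8, 10, 16, 20, 32, 40, 80, 160.
Check 141^d mod 187 for each divisor in increasing order:
141^1 ≡ 141 (mod 187)
141^2 ≡ 59 (mod 187)
141^4 ≡ 115 (mod 187)
141^5 ≡ 133 (mod 187)
141^8 ≡ 135 (mod 187)
141^10 ≡ 111 (mod 187)
141^16 ≡ 86 (mod 187)
141^20 ≡ 166 (mod 187)
141^32 ≡ 103 (mod 187)
141^40 ≡ 67 (mod 187)
141^80 ≡ 1 (mod 187) ✓
So ord_187(141) = 80, hence |⟨141⟩| = 80.
Index = |(Z/187Z)^×| / |⟨141⟩| = 160 / 80 = 2.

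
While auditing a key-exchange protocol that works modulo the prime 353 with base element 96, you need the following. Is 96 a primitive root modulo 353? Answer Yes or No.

φ(353) = 353 − 1 = 352 = 2^5 · 11.
An element g generates (Z/353Z)^× iff g^(352/q) ≢ 1 (mod 353) for each prime q ∈ {2, 11}.
96^176 ≡ 352 (mod 353)  [q = 2: ≢ 1 ✓]
96^32 ≡ 22 (mod 353)  [q = 11: ≢ 1 ✓]
None equal 1, so ord_353(96) = 352: 96 is a primitive root.

Yes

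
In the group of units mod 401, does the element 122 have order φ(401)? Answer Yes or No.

Yes

φ(401) = 401 − 1 = 400 = 2^4 · 5^2.
It suffices to check that the order of 122 is not a proper divisor of 400: compute 122^(400/q) for q ∈ {2, 5}.
122^200 ≡ 400 (mod 401)  [q = 2: ≢ 1 ✓]
122^80 ≡ 39 (mod 401)  [q = 5: ≢ 1 ✓]
Every test exponent gives a nontrivial residue, hence 122 generates the full group.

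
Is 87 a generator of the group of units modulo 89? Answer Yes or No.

No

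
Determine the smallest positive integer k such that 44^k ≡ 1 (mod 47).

Since 44 ∈ (Z/47Z)^×, its order divides φ(47) = 47 − 1 = 46 = 2 · 23.
Divisors of 46: 1, 2, 23, 46.
Evaluate successive powers at the divisors of 46:
44^1 ≡ 44 (mod 47)
44^2 ≡ 9 (mod 47)
44^23 ≡ 46 (mod 47)
44^46 ≡ 1 (mod 47) ✓
So ord_47(44) = 46.

46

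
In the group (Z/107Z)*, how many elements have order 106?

φ(107) = 107 − 1 = 106 = 2 · 53.
Since (Z/107Z)^× is cyclic of order 106, the number of elements of order d is φ(d) when d | 106 and 0 otherwise.
106 = 2 · 53 divides 106, and φ(106) = 52.

52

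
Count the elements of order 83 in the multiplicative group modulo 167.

82

φ(167) = 167 − 1 = 166 = 2 · 83.
(Z/167Z)^× is cyclic (|G| = 166); a cyclic group of order m has exactly φ(d) elements of each order d | m, and none otherwise.
83 | 166, and φ(83) = 83 − 1 = 82.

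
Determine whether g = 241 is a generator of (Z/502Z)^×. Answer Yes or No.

No

φ(502) = φ(2)·φ(251) = 1·250 = 250 = 2 · 5^3.
An element g generates (Z/502Z)^× iff g^(250/q) ≢ 1 (mod 502) for each prime q ∈ {2, 5}.
241^125 ≡ 1 (mod 502)  [q = 2: ≡ 1 ✗]
241^50 ≡ 1 (mod 502)  [q = 5: ≡ 1 ✗]
241^125 ≡ 1 shows ord(241) | 125, strictly less than φ(502); not a primitive root.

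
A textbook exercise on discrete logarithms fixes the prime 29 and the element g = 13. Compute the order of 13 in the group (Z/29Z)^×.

Since 13 ∈ (Z/29Z)^×, its order divides φ(29) = 29 − 1 = 28 = 2^2 · 7.
Divisors of 28: 1, 2, 4, 7, 14, 28.
Compute 13^d (mod 29) for the divisors d until we hit 1:
13^1 ≡ 13 (mod 29)
13^2 ≡ 24 (mod 29)
13^4 ≡ 25 (mod 29)
13^7 ≡ 28 (mod 29)
13^14 ≡ 1 (mod 29) ✓
Therefore the multiplicative order of 13 modulo 29 is 14.

14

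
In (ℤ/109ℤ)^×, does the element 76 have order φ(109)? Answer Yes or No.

No

φ(109) = 109 − 1 = 108 = 2^2 · 3^3.
76 is a primitive root mod 109 iff 76^(φ(109)/q) ≢ 1 for every prime q | φ(109), i.e. q ∈ {2, 3}.
76^54 ≡ 108 (mod 109)  [q = 2: ≢ 1 ✓]
76^36 ≡ 1 (mod 109)  [q = 3: ≡ 1 ✗]
76^36 ≡ 1 shows ord(76) | 36, strictly less than φ(109); not a primitive root.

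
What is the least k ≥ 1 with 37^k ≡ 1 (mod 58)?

The order of 37 must divide φ(58) = φ(2)·φ(29) = 1·28 = 28 = 2^2 · 7.
Divisors of 28: 1, 2, 4, 7, 14, 28.
Test each divisor d:
37^1 ≡ 37 (mod 58)
37^2 ≡ 35 (mod 58)
37^4 ≡ 7 (mod 58)
37^7 ≡ 17 (mod 58)
37^14 ≡ 57 (mod 58)
37^28 ≡ 1 (mod 58) ✓
Hence ord(37) = 28.

28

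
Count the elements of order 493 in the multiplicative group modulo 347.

0

φ(347) = 347 − 1 = 346 = 2 · 173.
Since (Z/347Z)^× is cyclic of order 346, the number of elements of order d is φ(d) when d | 346 and 0 otherwise.
493 does not divide 346, so no element of (Z/347Z)^× has order 493.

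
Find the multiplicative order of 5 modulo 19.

9

By Lagrange's theorem, ord_19(5) divides φ(19) = 19 − 1 = 18 = 2 · 3^2.
Divisors of 18: 1, 2, 3, 6, 9, 18.
Test each divisor d:
5^1 ≡ 5
5^2 ≡ 6
5^3 ≡ 11
5^6 ≡ 7
5^9 ≡ 1
Therefore the multiplicative order of 5 modulo 19 is 9.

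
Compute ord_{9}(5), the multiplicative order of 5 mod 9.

By Lagrange's theorem, ord_9(5) divides φ(9) = φ(3^2) = 3·(3−1) = 6 = 2 · 3.
Divisors of 6: 1, 2, 3, 6.
Evaluate successive powers at the divisors of 6:
5^1 ≡ 5 (mod 9)
5^2 ≡ 7 (mod 9)
5^3 ≡ 8 (mod 9)
5^6 ≡ 1 (mod 9) ✓
Therefore the multiplicative order of 5 modulo 9 is 6.

6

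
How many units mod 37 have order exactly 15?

φ(37) = 37 − 1 = 36 = 2^2 · 3^2.
(Z/37Z)^× is cyclic (|G| = 36); a cyclic group of order m has exactly φ(d) elements of each order d | m, and none otherwise.
Here 36 is not a multiple of 15, so there are no elements of order 15.

0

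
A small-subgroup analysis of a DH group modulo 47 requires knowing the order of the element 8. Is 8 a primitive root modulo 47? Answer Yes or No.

φ(47) = 47 − 1 = 46 = 2 · 23.
8 is a primitive root mod 47 iff 8^(φ(47)/q) ≢ 1 for every prime q | φ(47), i.e. q ∈ {2, 23}.
8^23 ≡ 1 (mod 47)  [q = 2: ≡ 1 ✗]
8^2 ≡ 17 (mod 47)  [q = 23: ≢ 1 ✓]
The check at q = 2 fails, so 8 generates a proper subgroup.

No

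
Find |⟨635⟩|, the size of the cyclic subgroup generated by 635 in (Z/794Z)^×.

396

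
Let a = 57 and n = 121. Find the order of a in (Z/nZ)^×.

110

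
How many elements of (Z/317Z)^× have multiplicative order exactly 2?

φ(317) = 317 − 1 = 316 = 2^2 · 79.
In a cyclic group of order 316, there are φ(d) elements of order d for each divisor d of 316, and zero for non-divisors.
2 | 316, and φ(2) = 2 − 1 = 1.

1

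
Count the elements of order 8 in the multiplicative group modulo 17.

4

φ(17) = 17 − 1 = 16 = 2^4.
Since (Z/17Z)^× is cyclic of order 16, the number of elements of order d is φ(d) when d | 16 and 0 otherwise.
8 = 2^3 divides 16, and φ(8) = 4.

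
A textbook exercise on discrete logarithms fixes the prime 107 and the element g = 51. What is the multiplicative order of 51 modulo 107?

ord(51) | φ(107) = 107 − 1 = 106 = 2 · 53.
Divisors of 106: 1, 2, 53, 106.
Check 51^d mod 107 for each divisor in increasing order:
51^1 ≡ 51
51^2 ≡ 33
51^53 ≡ 106
51^106 ≡ 1
Therefore the multiplicative order of 51 modulo 107 is 106.

106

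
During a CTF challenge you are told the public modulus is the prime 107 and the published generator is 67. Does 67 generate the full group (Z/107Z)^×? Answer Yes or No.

Yes

φ(107) = 107 − 1 = 106 = 2 · 53.
Test 67^(106/q) mod 107 for each prime factor q of 106:
67^53 ≡ 106 (mod 107)  [q = 2: ≢ 1 ✓]
67^2 ≡ 102 (mod 107)  [q = 53: ≢ 1 ✓]
None equal 1, so ord_107(67) = 106: 67 is a primitive root.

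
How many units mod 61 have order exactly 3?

2

φ(61) = 61 − 1 = 60 = 2^2 · 3 · 5.
(Z/61Z)^× is cyclic (|G| = 60); a cyclic group of order m has exactly φ(d) elements of each order d | m, and none otherwise.
3 | 60, and φ(3) = 3 − 1 = 2.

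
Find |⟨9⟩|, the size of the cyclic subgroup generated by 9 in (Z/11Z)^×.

The order of 9 must divide φ(11) = 11 − 1 = 10 = 2 · 5.
Divisors of 10: 1, 2, 5, 10.
Compute 9^d (mod 11) for the divisors d until we hit 1:
9^1 ≡ 9 (mod 11)
9^2 ≡ 4 (mod 11)
9^5 ≡ 1 (mod 11) ✓
Therefore the multiplicative order of 9 modulo 11 is 5.

5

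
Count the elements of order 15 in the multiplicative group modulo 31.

φ(31) = 31 − 1 = 30 = 2 · 3 · 5.
(Z/31Z)^× is cyclic (|G| = 30); a cyclic group of order m has exactly φ(d) elements of each order d | m, and none otherwise.
15 = 3 · 5 divides 30, and φ(15) = 8.

8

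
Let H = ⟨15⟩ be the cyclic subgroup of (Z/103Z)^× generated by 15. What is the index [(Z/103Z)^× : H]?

By Lagrange's theorem, ord_103(15) divides φ(103) = 103 − 1 = 102 = 2 · 3 · 17.
Divisors of 102: 1, 2, 3, 6, 17, 34, 51, 102.
Test each divisor d:
15^1 ≡ 15 (mod 103)
15^2 ≡ 19 (mod 103)
15^3 ≡ 79 (mod 103)
15^6 ≡ 61 (mod 103)
15^17 ≡ 46 (mod 103)
15^34 ≡ 56 (mod 103)
15^51 ≡ 1 (mod 103) ✓
Thus |⟨15⟩| = ord(15) = 51.
Index = |(Z/103Z)^×| / |⟨15⟩| = 102 / 51 = 2.

2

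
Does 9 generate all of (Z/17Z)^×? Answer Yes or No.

φ(17) = 17 − 1 = 16 = 2^4.
It suffices to check that the order of 9 is not a proper divisor of 16: compute 9^(16/q) for q ∈ {2}.
9^8 ≡ 1 (mod 17)  [q = 2: ≡ 1 ✗]
The check at q = 2 fails, so 9 generates a proper subgroup.

No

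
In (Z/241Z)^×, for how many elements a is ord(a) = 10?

φ(241) = 241 − 1 = 240 = 2^4 · 3 · 5.
In a cyclic group of order 240, there are φ(d) elements of order d for each divisor d of 240, and zero for non-divisors.
10 = 2 · 5 divides 240, and φ(10) = 4.

4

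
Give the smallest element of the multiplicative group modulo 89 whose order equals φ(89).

3

φ(89) = 89 − 1 = 88 = 2^3 · 11.
g is a primitive root iff g^(88/q) ≢ 1 (mod 89) for each prime q ∈ {2, 11}.
g = 2: 2^44 ≡ 1 — hits 1, so not a primitive root.
g = 3: 3^44 ≡ 88; 3^8 ≡ 64 — none is 1, so 3 is a primitive root.
Hence the least primitive root of 89 is 3.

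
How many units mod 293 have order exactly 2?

1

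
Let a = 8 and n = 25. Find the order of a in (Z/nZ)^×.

Since 8 ∈ (Z/25Z)^×, its order divides φ(25) = φ(5^2) = 5·(5−1) = 20 = 2^2 · 5.
Divisors of 20: 1, 2, 4, 5, 10, 20.
Check 8^d mod 25 for each divisor in increasing order:
8^1 ≡ 8 (mod 25)
8^2 ≡ 14 (mod 25)
8^4 ≡ 21 (mod 25)
8^5 ≡ 18 (mod 25)
8^10 ≡ 24 (mod 25)
8^20 ≡ 1 (mod 25) ✓
Therefore the multiplicative order of 8 modulo 25 is 20.

20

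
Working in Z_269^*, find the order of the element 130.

268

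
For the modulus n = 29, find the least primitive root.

2

φ(29) = 29 − 1 = 28 = 2^2 · 7.
g is a primitive root iff g^(28/q) ≢ 1 (mod 29) for each prime q ∈ {2, 7}.
g = 2: 2^14 ≡ 28; 2^4 ≡ 16 — none is 1, so 2 is a primitive root.
The smallest primitive root modulo 29 is 2.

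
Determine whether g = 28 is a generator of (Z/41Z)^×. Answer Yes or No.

φ(41) = 41 − 1 = 40 = 2^3 · 5.
Test 28^(40/q) mod 41 for each prime factor q of 40:
28^20 ≡ 40 (mod 41)  [q = 2: ≢ 1 ✓]
28^8 ≡ 10 (mod 41)  [q = 5: ≢ 1 ✓]
None equal 1, so ord_41(28) = 40: 28 is a primitive root.

Yes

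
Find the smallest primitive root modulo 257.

3

φ(257) = 257 − 1 = 256 = 2^8.
g is a primitive root iff g^(256/q) ≢ 1 (mod 257) for each prime q ∈ {2}.
g = 2: 2^128 ≡ 1 — hits 1, so not a primitive root.
g = 3: 3^128 ≡ 256 — none is 1, so 3 is a primitive root.
So 3 is the smallest generator of (Z/257Z)^×.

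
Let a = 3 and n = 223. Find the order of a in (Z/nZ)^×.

222

The order of 3 must divide φ(223) = 223 − 1 = 222 = 2 · 3 · 37.
Divisors of 222: 1, 2, 3, 6, 37, 74, 111, 222.
Evaluate successive powers at the divisors of 222:
3^1 ≡ 3 (mod 223)
3^2 ≡ 9 (mod 223)
3^3 ≡ 27 (mod 223)
3^6 ≡ 60 (mod 223)
3^37 ≡ 184 (mod 223)
3^74 ≡ 183 (mod 223)
3^111 ≡ 222 (mod 223)
3^222 ≡ 1 (mod 223) ✓
So ord_223(3) = 222.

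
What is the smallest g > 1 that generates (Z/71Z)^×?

7

φ(71) = 71 − 1 = 70 = 2 · 5 · 7.
Test candidates g = 2, 3, … against the prime factors q ∈ {2, 5, 7} of φ(71): g is a generator iff g^(70/q) ≢ 1 for every such q.
g = 2: 2^35 ≡ 1 — hits 1, so not a primitive root.
g = 3: 3^35 ≡ 1 — hits 1, so not a primitive root.
g = 4: 4^35 ≡ 1 — hits 1, so not a primitive root.
g = 5: 5^35 ≡ 1 — hits 1, so not a primitive root.
g = 6: 6^35 ≡ 1 — hits 1, so not a primitive root.
g = 7: 7^35 ≡ 70; 7^14 ≡ 54; 7^10 ≡ 45 — none is 1, so 7 is a primitive root.
So 7 is the smallest generator of (Z/71Z)^×.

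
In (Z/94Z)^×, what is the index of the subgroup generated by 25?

2

Since 25 ∈ (Z/94Z)^×, its order divides φ(94) = φ(2)·φ(47) = 1·46 = 46 = 2 · 23.
Divisors of 46: 1, 2, 23, 46.
Compute 25^d (mod 94) for the divisors d until we hit 1:
25^1 ≡ 25
25^2 ≡ 61
25^23 ≡ 1
Thus |⟨25⟩| = ord(25) = 23.
[(Z/94Z)^× : ⟨25⟩] = 46/23 = 2.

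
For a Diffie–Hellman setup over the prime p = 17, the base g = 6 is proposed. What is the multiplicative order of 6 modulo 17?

ord(6) | φ(17) = 17 − 1 = 16 = 2^4.
Divisors of 16: 1, 2, 4, 8, 16.
Test each divisor d:
6^1 ≡ 6 (mod 17)
6^2 ≡ 2 (mod 17)
6^4 ≡ 4 (mod 17)
6^8 ≡ 16 (mod 17)
6^16 ≡ 1 (mod 17) ✓
Hence ord(6) = 16.

16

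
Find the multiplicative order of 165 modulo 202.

50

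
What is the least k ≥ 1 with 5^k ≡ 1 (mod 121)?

55

ord(5) | φ(121) = φ(11^2) = 11·(11−1) = 110 = 2 · 5 · 11.
Divisors of 110: 1, 2, 5, 10, 11, 22, 55, 110.
Test each divisor d:
5^1 ≡ 5
5^2 ≡ 25
5^5 ≡ 100
5^10 ≡ 78
5^11 ≡ 27
5^22 ≡ 3
5^55 ≡ 1
So ord_121(5) = 55.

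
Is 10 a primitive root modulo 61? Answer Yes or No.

φ(61) = 61 − 1 = 60 = 2^2 · 3 · 5.
An element g generates (Z/61Z)^× iff g^(60/q) ≢ 1 (mod 61) for each prime q ∈ {2, 3, 5}.
10^30 ≡ 60 (mod 61)  [q = 2: ≢ 1 ✓]
10^20 ≡ 13 (mod 61)  [q = 3: ≢ 1 ✓]
10^12 ≡ 58 (mod 61)  [q = 5: ≢ 1 ✓]
All checks pass, so 10 has order 60 and is a primitive root modulo 61.

Yes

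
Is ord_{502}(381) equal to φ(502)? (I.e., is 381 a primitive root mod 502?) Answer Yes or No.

φ(502) = φ(2)·φ(251) = 1·250 = 250 = 2 · 5^3.
It suffices to check that the order of 381 is not a proper divisor of 250: compute 381^(250/q) for q ∈ {2, 5}.
381^125 ≡ 501 (mod 502)  [q = 2: ≢ 1 ✓]
381^50 ≡ 271 (mod 502)  [q = 5: ≢ 1 ✓]
Every test exponent gives a nontrivial residue, hence 381 generates the full group.

Yes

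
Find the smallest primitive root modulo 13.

φ(13) = 13 − 1 = 12 = 2^2 · 3.
Test candidates g = 2, 3, … against the prime factors q ∈ {2, 3} of φ(13): g is a generator iff g^(12/q) ≢ 1 for every such q.
g = 2: 2^6 ≡ 12; 2^4 ≡ 3 — none is 1, so 2 is a primitive root.
Hence the least primitive root of 13 is 2.

2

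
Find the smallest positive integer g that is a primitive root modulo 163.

φ(163) = 163 − 1 = 162 = 2 · 3^4.
g is a primitive root iff g^(162/q) ≢ 1 (mod 163) for each prime q ∈ {2, 3}.
g = 2: 2^81 ≡ 162; 2^54 ≡ 104 — none is 1, so 2 is a primitive root.
So 2 is the smallest generator of (Z/163Z)^×.

2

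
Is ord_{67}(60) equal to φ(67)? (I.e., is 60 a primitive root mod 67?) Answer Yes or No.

No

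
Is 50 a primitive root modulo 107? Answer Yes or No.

Yes

φ(107) = 107 − 1 = 106 = 2 · 53.
An element g generates (Z/107Z)^× iff g^(106/q) ≢ 1 (mod 107) for each prime q ∈ {2, 53}.
50^53 ≡ 106 (mod 107)  [q = 2: ≢ 1 ✓]
50^2 ≡ 39 (mod 107)  [q = 53: ≢ 1 ✓]
All checks pass, so 50 has order 106 and is a primitive root modulo 107.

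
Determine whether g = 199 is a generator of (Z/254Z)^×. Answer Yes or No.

φ(254) = φ(2)·φ(127) = 1·126 = 126 = 2 · 3^2 · 7.
An element g generates (Z/254Z)^× iff g^(126/q) ≢ 1 (mod 254) for each prime q ∈ {2, 3, 7}.
199^63 ≡ 1 (mod 254)  [q = 2: ≡ 1 ✗]
199^42 ≡ 19 (mod 254)  [q = 3: ≢ 1 ✓]
199^18 ≡ 131 (mod 254)  [q = 7: ≢ 1 ✓]
199^63 ≡ 1 shows ord(199) | 63, strictly less than φ(254); not a primitive root.

No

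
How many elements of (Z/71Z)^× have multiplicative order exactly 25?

0

φ(71) = 71 − 1 = 70 = 2 · 5 · 7.
(Z/71Z)^× is cyclic (|G| = 70); a cyclic group of order m has exactly φ(d) elements of each order d | m, and none otherwise.
Since 25 ∤ 70, the count is 0.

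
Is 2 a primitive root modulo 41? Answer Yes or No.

No

φ(41) = 41 − 1 = 40 = 2^3 · 5.
An element g generates (Z/41Z)^× iff g^(40/q) ≢ 1 (mod 41) for each prime q ∈ {2, 5}.
2^20 ≡ 1 (mod 41)  [q = 2: ≡ 1 ✗]
2^8 ≡ 10 (mod 41)  [q = 5: ≢ 1 ✓]
The check at q = 2 fails, so 2 generates a proper subgroup.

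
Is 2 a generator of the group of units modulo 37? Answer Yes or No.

Yes

φ(37) = 37 − 1 = 36 = 2^2 · 3^2.
Test 2^(36/q) mod 37 for each prime factor q of 36:
2^18 ≡ 36 (mod 37)  [q = 2: ≢ 1 ✓]
2^12 ≡ 26 (mod 37)  [q = 3: ≢ 1 ✓]
All checks pass, so 2 has order 36 and is a primitive root modulo 37.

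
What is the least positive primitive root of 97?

φ(97) = 97 − 1 = 96 = 2^5 · 3.
g is a primitive root iff g^(96/q) ≢ 1 (mod 97) for each prime q ∈ {2, 3}.
g = 2: 2^48 ≡ 1 — hits 1, so not a primitive root.
g = 3: 3^48 ≡ 1 — hits 1, so not a primitive root.
g = 4: 4^48 ≡ 1 — hits 1, so not a primitive root.
g = 5: 5^48 ≡ 96; 5^32 ≡ 35 — none is 1, so 5 is a primitive root.
The smallest primitive root modulo 97 is 5.

5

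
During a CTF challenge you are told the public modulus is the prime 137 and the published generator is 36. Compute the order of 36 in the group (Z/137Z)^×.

68

ord(36) | φ(137) = 137 − 1 = 136 = 2^3 · 17.
Divisors of 136: 1, 2, 4, 8, 17, 34, 68, 136.
Check 36^d mod 137 for each divisor in increasing order:
36^1 ≡ 36 (mod 137)
36^2 ≡ 63 (mod 137)
36^4 ≡ 133 (mod 137)
36^8 ≡ 16 (mod 137)
36^17 ≡ 37 (mod 137)
36^34 ≡ 136 (mod 137)
36^68 ≡ 1 (mod 137) ✓
The smallest such exponent is 68, so the order of 36 is 68.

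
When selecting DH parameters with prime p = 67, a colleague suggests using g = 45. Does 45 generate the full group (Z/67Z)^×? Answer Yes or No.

φ(67) = 67 − 1 = 66 = 2 · 3 · 11.
Test 45^(66/q) mod 67 for each prime factor q of 66:
45^33 ≡ 66 (mod 67)  [q = 2: ≢ 1 ✓]
45^22 ≡ 1 (mod 67)  [q = 3: ≡ 1 ✗]
45^6 ≡ 25 (mod 67)  [q = 11: ≢ 1 ✓]
45^22 ≡ 1 shows ord(45) | 22, strictly less than φ(67); not a primitive root.

No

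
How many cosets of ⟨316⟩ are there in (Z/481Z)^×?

12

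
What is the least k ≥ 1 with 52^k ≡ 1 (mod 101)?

ord(52) | φ(101) = 101 − 1 = 100 = 2^2 · 5^2.
Divisors of 100: 1, 2, 4, 5, 10, 20, 25, 50, 100.
Test each divisor d:
52^1 ≡ 52
52^2 ≡ 78
52^4 ≡ 24
52^5 ≡ 36
52^10 ≡ 84
52^20 ≡ 87
52^25 ≡ 1
So ord_101(52) = 25.

25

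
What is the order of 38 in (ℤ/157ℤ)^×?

Since 38 ∈ (Z/157Z)^×, its order divides φ(157) = 157 − 1 = 156 = 2^2 · 3 · 13.
Divisors of 156: 1, 2, 3, 4, 6, 12, 13, 26, 39, 52, 78, 156.
Evaluate successive powers at the divisors of 156:
38^1 ≡ 38 (mod 157)
38^2 ≡ 31 (mod 157)
38^3 ≡ 79 (mod 157)
38^4 ≡ 19 (mod 157)
38^6 ≡ 118 (mod 157)
38^12 ≡ 108 (mod 157)
38^13 ≡ 22 (mod 157)
38^26 ≡ 13 (mod 157)
38^39 ≡ 129 (mod 157)
38^52 ≡ 12 (mod 157)
38^78 ≡ 156 (mod 157)
38^156 ≡ 1 (mod 157) ✓
Hence ord(38) = 156.

156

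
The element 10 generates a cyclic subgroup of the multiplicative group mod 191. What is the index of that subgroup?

2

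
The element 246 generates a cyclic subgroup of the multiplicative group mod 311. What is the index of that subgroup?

1

By Lagrange's theorem, ord_311(246) divides φ(311) = 311 − 1 = 310 = 2 · 5 · 31.
Divisors of 310: 1, 2, 5, 10, 31, 62, 155, 310.
Test each divisor d:
246^1 ≡ 246 (mod 311)
246^2 ≡ 182 (mod 311)
246^5 ≡ 304 (mod 311)
246^10 ≡ 49 (mod 311)
246^31 ≡ 305 (mod 311)
246^62 ≡ 36 (mod 311)
246^155 ≡ 310 (mod 311)
246^310 ≡ 1 (mod 311) ✓
Thus |⟨246⟩| = ord(246) = 310.
[(Z/311Z)^× : ⟨246⟩] = 310/310 = 1.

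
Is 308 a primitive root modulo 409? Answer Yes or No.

No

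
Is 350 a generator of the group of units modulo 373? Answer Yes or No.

No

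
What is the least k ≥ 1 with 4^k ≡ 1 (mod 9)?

Since 4 ∈ (Z/9Z)^×, its order divides φ(9) = φ(3^2) = 3·(3−1) = 6 = 2 · 3.
Divisors of 6: 1, 2, 3, 6.
Compute 4^d (mod 9) for the divisors d until we hit 1:
4^1 ≡ 4 (mod 9)
4^2 ≡ 7 (mod 9)
4^3 ≡ 1 (mod 9) ✓
So ord_9(4) = 3.

3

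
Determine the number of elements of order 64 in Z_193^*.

32

φ(193) = 193 − 1 = 192 = 2^6 · 3.
In a cyclic group of order 192, there are φ(d) elements of order d for each divisor d of 192, and zero for non-divisors.
64 = 2^6 divides 192, and φ(64) = 32.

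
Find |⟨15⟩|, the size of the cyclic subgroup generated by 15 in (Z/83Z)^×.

By Lagrange's theorem, ord_83(15) divides φ(83) = 83 − 1 = 82 = 2 · 41.
Divisors of 82: 1, 2, 41, 82.
Evaluate successive powers at the divisors of 82:
15^1 ≡ 15 (mod 83)
15^2 ≡ 59 (mod 83)
15^41 ≡ 82 (mod 83)
15^82 ≡ 1 (mod 83) ✓
Hence ord(15) = 82.

82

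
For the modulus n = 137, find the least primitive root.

3

φ(137) = 137 − 1 = 136 = 2^3 · 17.
Test candidates g = 2, 3, … against the prime factors q ∈ {2, 17} of φ(137): g is a generator iff g^(136/q) ≢ 1 for every such q.
g = 2: 2^68 ≡ 1 — hits 1, so not a primitive root.
g = 3: 3^68 ≡ 136; 3^8 ≡ 122 — none is 1, so 3 is a primitive root.
So 3 is the smallest generator of (Z/137Z)^×.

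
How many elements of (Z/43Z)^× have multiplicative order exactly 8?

φ(43) = 43 − 1 = 42 = 2 · 3 · 7.
In a cyclic group of order 42, there are φ(d) elements of order d for each divisor d of 42, and zero for non-divisors.
Here 42 is not a multiple of 8, so there are no elements of order 8.

0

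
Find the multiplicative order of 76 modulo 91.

12

By Lagrange's theorem, ord_91(76) divides φ(91) = φ(7·13) = (7−1)·(13−1) = 6·12 = 72 = 2^3 · 3^2.
Divisors of 72: 1, 2, 3, 4, 6, 8, 9, 12, 18, 24, 36, 72.
Evaluate successive powers at the divisors of 72:
76^1 ≡ 76 (mod 91)
76^2 ≡ 43 (mod 91)
76^3 ≡ 83 (mod 91)
76^4 ≡ 29 (mod 91)
76^6 ≡ 64 (mod 91)
76^8 ≡ 22 (mod 91)
76^9 ≡ 34 (mod 91)
76^12 ≡ 1 (mod 91) ✓
Therefore the multiplicative order of 76 modulo 91 is 12.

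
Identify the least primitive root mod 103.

5

φ(103) = 103 − 1 = 102 = 2 · 3 · 17.
g is a primitive root iff g^(102/q) ≢ 1 (mod 103) for each prime q ∈ {2, 3, 17}.
g = 2: 2^51 ≡ 1 — hits 1, so not a primitive root.
g = 3: 3^51 ≡ 102; 3^34 ≡ 1 — hits 1, so not a primitive root.
g = 4: 4^51 ≡ 1 — hits 1, so not a primitive root.
g = 5: 5^51 ≡ 102; 5^34 ≡ 56; 5^6 ≡ 72 — none is 1, so 5 is a primitive root.
Hence the least primitive root of 103 is 5.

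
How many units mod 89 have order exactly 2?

1

φ(89) = 89 − 1 = 88 = 2^3 · 11.
(Z/89Z)^× is cyclic (|G| = 88); a cyclic group of order m has exactly φ(d) elements of each order d | m, and none otherwise.
2 | 88, and φ(2) = 2 − 1 = 1.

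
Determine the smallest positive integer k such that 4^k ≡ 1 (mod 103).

Since 4 ∈ (Z/103Z)^×, its order divides φ(103) = 103 − 1 = 102 = 2 · 3 · 17.
Divisors of 102: 1, 2, 3, 6, 17, 34, 51, 102.
Test each divisor d:
4^1 ≡ 4 (mod 103)
4^2 ≡ 16 (mod 103)
4^3 ≡ 64 (mod 103)
4^6 ≡ 79 (mod 103)
4^17 ≡ 46 (mod 103)
4^34 ≡ 56 (mod 103)
4^51 ≡ 1 (mod 103) ✓
Hence ord(4) = 51.

51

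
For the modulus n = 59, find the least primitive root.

φ(59) = 59 − 1 = 58 = 2 · 29.
Test candidates g = 2, 3, … against the prime factors q ∈ {2, 29} of φ(59): g is a generator iff g^(58/q) ≢ 1 for every such q.
g = 2: 2^29 ≡ 58; 2^2 ≡ 4 — none is 1, so 2 is a primitive root.
Hence the least primitive root of 59 is 2.

2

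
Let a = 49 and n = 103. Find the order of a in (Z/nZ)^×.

ord(49) | φ(103) = 103 − 1 = 102 = 2 · 3 · 17.
Divisors of 102: 1, 2, 3, 6, 17, 34, 51, 102.
Compute 49^d (mod 103) for the divisors d until we hit 1:
49^1 ≡ 49 (mod 103)
49^2 ≡ 32 (mod 103)
49^3 ≡ 23 (mod 103)
49^6 ≡ 14 (mod 103)
49^17 ≡ 56 (mod 103)
49^34 ≡ 46 (mod 103)
49^51 ≡ 1 (mod 103) ✓
The smallest such exponent is 51, so the order of 49 is 51.

51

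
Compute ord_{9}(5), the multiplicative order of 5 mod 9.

6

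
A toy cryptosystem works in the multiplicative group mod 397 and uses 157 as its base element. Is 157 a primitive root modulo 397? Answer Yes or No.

No

φ(397) = 397 − 1 = 396 = 2^2 · 3^2 · 11.
An element g generates (Z/397Z)^× iff g^(396/q) ≢ 1 (mod 397) for each prime q ∈ {2, 3, 11}.
157^198 ≡ 396 (mod 397)  [q = 2: ≢ 1 ✓]
157^132 ≡ 1 (mod 397)  [q = 3: ≡ 1 ✗]
157^36 ≡ 1 (mod 397)  [q = 11: ≡ 1 ✗]
Since 157^132 ≡ 1, the order of 157 divides 132 < 396, so 157 is not a primitive root.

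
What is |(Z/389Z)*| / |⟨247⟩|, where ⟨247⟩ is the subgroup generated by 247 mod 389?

Since 247 ∈ (Z/389Z)^×, its order divides φ(389) = 389 − 1 = 388 = 2^2 · 97.
Divisors of 388: 1, 2, 4, 97, 194, 388.
Evaluate successive powers at the divisors of 388:
247^1 ≡ 247
247^2 ≡ 325
247^4 ≡ 206
247^97 ≡ 388
247^194 ≡ 1
Thus |⟨247⟩| = ord(247) = 194.
Index = |(Z/389Z)^×| / |⟨247⟩| = 388 / 194 = 2.

2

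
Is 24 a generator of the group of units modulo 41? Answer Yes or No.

φ(41) = 41 − 1 = 40 = 2^3 · 5.
24 is a primitive root mod 41 iff 24^(φ(41)/q) ≢ 1 for every prime q | φ(41), i.e. q ∈ {2, 5}.
24^20 ≡ 40 (mod 41)  [q = 2: ≢ 1 ✓]
24^8 ≡ 16 (mod 41)  [q = 5: ≢ 1 ✓]
None equal 1, so ord_41(24) = 40: 24 is a primitive root.

Yes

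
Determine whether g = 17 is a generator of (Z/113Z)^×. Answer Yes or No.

φ(113) = 113 − 1 = 112 = 2^4 · 7.
Test 17^(112/q) mod 113 for each prime factor q of 112:
17^56 ≡ 112 (mod 113)  [q = 2: ≢ 1 ✓]
17^16 ≡ 109 (mod 113)  [q = 7: ≢ 1 ✓]
Every test exponent gives a nontrivial residue, hence 17 generates the full group.

Yes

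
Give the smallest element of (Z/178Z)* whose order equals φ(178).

φ(178) = φ(2)·φ(89) = 1·88 = 88 = 2^3 · 11.
g is a primitive root iff g^(88/q) ≢ 1 (mod 178) for each prime q ∈ {2, 11}.
g = 2: gcd(2, 178) = 2 > 1, not a unit — skip.
g = 3: 3^44 ≡ 177; 3^8 ≡ 153 — none is 1, so 3 is a primitive root.
The smallest primitive root modulo 178 is 3.

3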